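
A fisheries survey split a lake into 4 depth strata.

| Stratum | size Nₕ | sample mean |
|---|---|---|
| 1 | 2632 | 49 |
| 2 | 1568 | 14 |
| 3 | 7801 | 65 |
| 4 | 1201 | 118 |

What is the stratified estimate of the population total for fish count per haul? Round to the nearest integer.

799703

1: 2632·49 = 128968
2: 1568·14 = 21952
3: 7801·65 = 507065
4: 1201·118 = 141718
τ̂ = Σ Nₕx̄ₕ = 799703.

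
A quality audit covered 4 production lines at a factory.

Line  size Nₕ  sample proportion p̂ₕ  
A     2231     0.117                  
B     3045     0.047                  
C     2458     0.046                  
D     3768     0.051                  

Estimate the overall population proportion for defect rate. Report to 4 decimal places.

0.0617

N = 2231 + 3045 + 2458 + 3768 = 11502.
Overall proportion = Σ (Nₕ/N)·p̂ₕ.
Σ Nₕp̂ₕ = 261.027 + 143.115 + 113.068 + 192.168 = 709.378.
709.378 / 11502 = 0.061674... → 0.0617.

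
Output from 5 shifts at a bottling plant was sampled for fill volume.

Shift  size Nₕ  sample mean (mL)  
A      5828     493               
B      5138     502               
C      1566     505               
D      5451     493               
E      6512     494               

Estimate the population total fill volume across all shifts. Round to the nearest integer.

Population total = Σ Nₕ·x̄ₕ (each stratum's size times its mean).
5828·493 + 5138·502 + 1566·505 + 5451·493 + 6512·494 = 2873204 + 2579276 + 790830 + 2687343 + 3216928 = 12147581.

12147581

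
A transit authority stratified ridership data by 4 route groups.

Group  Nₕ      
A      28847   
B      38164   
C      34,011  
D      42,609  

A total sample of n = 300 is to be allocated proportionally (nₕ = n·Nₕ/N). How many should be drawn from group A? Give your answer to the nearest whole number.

Share of group A = 28847/143631 = 0.20084.
Allocate 300 × 0.20084 = 60.252... → 60.

60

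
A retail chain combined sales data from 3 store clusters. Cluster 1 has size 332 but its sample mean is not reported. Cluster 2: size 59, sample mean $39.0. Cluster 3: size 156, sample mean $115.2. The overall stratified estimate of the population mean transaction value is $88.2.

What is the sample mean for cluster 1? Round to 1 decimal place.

84.3

Σ Nₕx̄ₕ = N·μ, so 332·x̄_1 = 547·88.2 − (59·39.0 + 156·115.2).
= 48245.4 − 20272.2 = 27973.2.
x̄_1 = 27973.2 / 332 = 84.257... → 84.3.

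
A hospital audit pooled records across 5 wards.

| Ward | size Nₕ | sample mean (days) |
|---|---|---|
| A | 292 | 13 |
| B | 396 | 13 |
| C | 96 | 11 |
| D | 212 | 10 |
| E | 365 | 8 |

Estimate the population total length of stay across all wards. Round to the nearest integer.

15040

Population total = Σ Nₕ·x̄ₕ (each stratum's size times its mean).
292·13 + 396·13 + 96·11 + 212·10 + 365·8 = 3796 + 5148 + 1056 + 2120 + 2920 = 15040.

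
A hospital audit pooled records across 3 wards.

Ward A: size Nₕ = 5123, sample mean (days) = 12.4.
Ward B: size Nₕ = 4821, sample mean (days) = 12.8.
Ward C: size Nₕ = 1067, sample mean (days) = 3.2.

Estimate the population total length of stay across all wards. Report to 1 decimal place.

A: 5123·12.4 = 63525.2
B: 4821·12.8 = 61708.8
C: 1067·3.2 = 3414.4
τ̂ = Σ Nₕx̄ₕ = 128648.4.

128648.4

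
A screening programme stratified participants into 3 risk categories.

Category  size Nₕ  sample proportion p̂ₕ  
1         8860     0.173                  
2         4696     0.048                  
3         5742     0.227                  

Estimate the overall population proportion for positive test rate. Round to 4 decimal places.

0.1586

Wₕ = Nₕ/N with N = 19298: 0.4591, 0.2433, 0.2975.
p̂_st = 0.4591·0.173 + 0.2433·0.048 + 0.2975·0.227 ≈ 0.158650... → 0.1586.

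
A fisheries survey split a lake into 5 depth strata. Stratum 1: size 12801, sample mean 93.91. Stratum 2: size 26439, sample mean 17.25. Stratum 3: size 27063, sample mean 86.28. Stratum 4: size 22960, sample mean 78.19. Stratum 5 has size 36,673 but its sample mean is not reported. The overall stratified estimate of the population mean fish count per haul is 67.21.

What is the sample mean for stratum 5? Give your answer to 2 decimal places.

N = 12801 + 26439 + 27063 + 22960 + 36673 = 125936.
Overall total = μ·N = 67.21·125936 = 8464158.56.
Subtract the known strata: 12801·93.91 + 26439·17.25 + 27063·86.28 + 22960·78.19 = 5788452.7.
Remaining total for stratum 5: 8464158.56 − 5788452.7 = 2675705.86.
Divide by its size: 2675705.86 / 36673 = 72.9612... → 72.96.

72.96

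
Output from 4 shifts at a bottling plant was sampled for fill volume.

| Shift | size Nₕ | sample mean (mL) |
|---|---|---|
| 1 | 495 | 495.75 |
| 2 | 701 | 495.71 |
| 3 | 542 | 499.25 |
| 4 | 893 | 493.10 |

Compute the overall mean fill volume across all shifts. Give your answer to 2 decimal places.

N = 495 + 701 + 542 + 893 = 2631.
Overall mean = Σ (Nₕ/N)·x̄ₕ — weight by population share, not a simple average.
Σ Nₕx̄ₕ = 495·495.75 + 701·495.71 + 542·499.25 + 893·493.10 = 245396.25 + 347492.71 + 270593.5 + 440338.3 = 1303820.76.
Divide by N: 1303820.76 / 2631 = 495.5609... → 495.56.

495.56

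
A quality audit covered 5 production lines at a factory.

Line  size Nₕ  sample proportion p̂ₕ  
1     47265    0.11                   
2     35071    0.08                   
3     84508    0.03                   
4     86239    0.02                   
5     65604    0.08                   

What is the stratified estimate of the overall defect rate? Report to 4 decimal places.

N = 47265 + 35071 + 84508 + 86239 + 65604 = 318687.
Overall proportion = Σ (Nₕ/N)·p̂ₕ.
Σ Nₕp̂ₕ = 5199.15 + 2805.68 + 2535.24 + 1724.78 + 5248.32 = 17513.17.
17513.17 / 318687 = 0.054954... → 0.0550.

0.0550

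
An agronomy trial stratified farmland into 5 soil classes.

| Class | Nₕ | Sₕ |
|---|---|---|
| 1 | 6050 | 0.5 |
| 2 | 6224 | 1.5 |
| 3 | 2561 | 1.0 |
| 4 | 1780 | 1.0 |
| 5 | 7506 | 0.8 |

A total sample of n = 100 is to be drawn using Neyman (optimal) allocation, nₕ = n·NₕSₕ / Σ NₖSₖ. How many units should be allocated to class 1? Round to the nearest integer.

13

Σ NₕSₕ = 6050·0.5 + 6224·1.5 + 2561·1.0 + 1780·1.0 + 7506·0.8 = 22706.8.
Share for 1: 3025/22706.8 = 0.13322.
n_1 = 100 × 0.13322 = 13.322... → 13.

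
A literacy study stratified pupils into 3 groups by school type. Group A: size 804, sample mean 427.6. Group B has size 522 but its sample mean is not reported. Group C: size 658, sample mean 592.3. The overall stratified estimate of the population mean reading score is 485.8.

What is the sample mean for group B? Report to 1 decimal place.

441.2

N = 804 + 522 + 658 = 1984.
Overall total = μ·N = 485.8·1984 = 963827.2.
Subtract the known strata: 804·427.6 + 658·592.3 = 733523.8.
Remaining total for group B: 963827.2 − 733523.8 = 230303.4.
Divide by its size: 230303.4 / 522 = 441.194... → 441.2.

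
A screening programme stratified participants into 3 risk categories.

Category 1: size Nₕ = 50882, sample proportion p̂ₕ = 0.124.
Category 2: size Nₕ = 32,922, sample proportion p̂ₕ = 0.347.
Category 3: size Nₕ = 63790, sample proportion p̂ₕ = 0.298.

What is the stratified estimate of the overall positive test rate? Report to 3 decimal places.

Wₕ = Nₕ/N with N = 147594: 0.3447, 0.2231, 0.4322.
p̂_st = 0.3447·0.124 + 0.2231·0.347 + 0.4322·0.298 ≈ 0.24894... → 0.249.

0.249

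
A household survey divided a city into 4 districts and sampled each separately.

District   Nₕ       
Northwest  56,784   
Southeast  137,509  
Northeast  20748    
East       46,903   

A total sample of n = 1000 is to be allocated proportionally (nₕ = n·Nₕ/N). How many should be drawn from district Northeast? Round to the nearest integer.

79

Share of district Northeast = 20748/261944 = 0.07921.
Allocate 1000 × 0.07921 = 79.208... → 79.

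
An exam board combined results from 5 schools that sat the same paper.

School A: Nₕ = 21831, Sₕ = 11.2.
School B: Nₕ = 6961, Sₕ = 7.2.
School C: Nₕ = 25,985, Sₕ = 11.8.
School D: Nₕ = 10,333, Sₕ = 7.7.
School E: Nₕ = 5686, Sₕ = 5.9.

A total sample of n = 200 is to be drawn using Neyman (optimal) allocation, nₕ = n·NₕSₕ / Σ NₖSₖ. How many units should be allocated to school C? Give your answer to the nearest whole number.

Σ NₕSₕ = 21831·11.2 + 6961·7.2 + 25985·11.8 + 10333·7.7 + 5686·5.9 = 714360.9.
Share for C: 306623/714360.9 = 0.42923.
n_C = 200 × 0.42923 = 85.845... → 86.

86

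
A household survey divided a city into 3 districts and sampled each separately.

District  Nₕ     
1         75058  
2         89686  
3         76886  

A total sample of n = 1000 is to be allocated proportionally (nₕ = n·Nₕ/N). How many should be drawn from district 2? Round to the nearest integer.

N = 75058 + 89686 + 76886 = 241630.
n_2 = 1000·89686/241630 = 371.171... → 371.

371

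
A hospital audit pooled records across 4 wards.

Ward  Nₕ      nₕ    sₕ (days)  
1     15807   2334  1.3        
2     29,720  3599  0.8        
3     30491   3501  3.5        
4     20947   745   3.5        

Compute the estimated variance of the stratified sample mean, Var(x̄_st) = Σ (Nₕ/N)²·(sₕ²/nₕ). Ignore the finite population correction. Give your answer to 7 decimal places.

0.0011493

N = 96965; Wₕ = Nₕ/N.
ward 1: (15807/96965)²·1.3²/2334 = 0.0000192422
ward 2: (29720/96965)²·0.8²/3599 = 0.0000167057
ward 3: (30491/96965)²·3.5²/3501 = 0.0003459850
ward 4: (20947/96965)²·3.5²/745 = 0.0007673500
Sum = 0.0011492829 → 0.0011493.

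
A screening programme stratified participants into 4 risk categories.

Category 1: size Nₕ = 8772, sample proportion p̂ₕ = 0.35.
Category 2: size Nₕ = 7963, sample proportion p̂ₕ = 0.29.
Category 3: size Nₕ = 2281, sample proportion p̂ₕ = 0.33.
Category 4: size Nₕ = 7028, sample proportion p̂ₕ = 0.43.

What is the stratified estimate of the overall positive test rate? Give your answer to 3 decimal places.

N = 8772 + 7963 + 2281 + 7028 = 26044.
Overall proportion = Σ (Nₕ/N)·p̂ₕ.
Σ Nₕp̂ₕ = 3070.2 + 2309.27 + 752.73 + 3022.04 = 9154.24.
9154.24 / 26044 = 0.35149... → 0.351.

0.351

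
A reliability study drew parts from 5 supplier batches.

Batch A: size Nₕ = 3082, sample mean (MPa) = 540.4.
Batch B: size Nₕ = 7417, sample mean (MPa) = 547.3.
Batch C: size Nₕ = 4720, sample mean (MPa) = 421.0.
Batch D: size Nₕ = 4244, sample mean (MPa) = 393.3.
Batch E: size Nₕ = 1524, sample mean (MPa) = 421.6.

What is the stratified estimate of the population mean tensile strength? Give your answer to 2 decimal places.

x̄_st = (Σ Nₕx̄ₕ) / (Σ Nₕ) = (3082·540.4 + 7417·547.3 + 4720·421.0 + 4244·393.3 + 1524·421.6) / 20987
= 10023640.5 / 20987 = 477.6119... → 477.61.

477.61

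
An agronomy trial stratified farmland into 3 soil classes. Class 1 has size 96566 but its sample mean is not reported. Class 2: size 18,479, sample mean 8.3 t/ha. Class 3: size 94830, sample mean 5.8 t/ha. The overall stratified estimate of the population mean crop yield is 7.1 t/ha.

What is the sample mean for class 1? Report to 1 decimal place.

8.1

Σ Nₕx̄ₕ = N·μ, so 96566·x̄_1 = 209875·7.1 − (18479·8.3 + 94830·5.8).
= 1490112.5 − 703389.7 = 786722.8.
x̄_1 = 786722.8 / 96566 = 8.147... → 8.1.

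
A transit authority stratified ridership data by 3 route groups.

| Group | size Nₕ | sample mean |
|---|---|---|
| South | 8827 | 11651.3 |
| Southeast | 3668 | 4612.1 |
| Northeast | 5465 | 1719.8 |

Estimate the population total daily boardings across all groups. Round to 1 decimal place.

Population total = Σ Nₕ·x̄ₕ (each stratum's size times its mean).
8827·11651.3 + 3668·4612.1 + 5465·1719.8 = 102846025.1 + 16917182.8 + 9398707 = 129161914.9.

129161914.9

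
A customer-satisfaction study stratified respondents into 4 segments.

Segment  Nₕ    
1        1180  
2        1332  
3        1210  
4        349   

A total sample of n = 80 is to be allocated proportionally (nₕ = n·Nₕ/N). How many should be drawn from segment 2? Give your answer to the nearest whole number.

Share of segment 2 = 1332/4071 = 0.32719.
Allocate 80 × 0.32719 = 26.175... → 26.

26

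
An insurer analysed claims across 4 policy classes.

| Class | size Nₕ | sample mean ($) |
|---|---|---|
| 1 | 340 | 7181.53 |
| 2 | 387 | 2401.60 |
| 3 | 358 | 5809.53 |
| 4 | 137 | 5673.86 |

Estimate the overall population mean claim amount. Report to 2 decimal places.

N = 340 + 387 + 358 + 137 = 1222.
Weight each subgroup mean by Nₕ/N and sum.
Σ Nₕx̄ₕ = 340·7181.53 + 387·2401.60 + 358·5809.53 + 137·5673.86 = 2441720.2 + 929419.2 + 2079811.74 + 777318.82 = 6228269.96.
Divide by N: 6228269.96 / 1222 = 5096.7839... → 5096.78.

5096.78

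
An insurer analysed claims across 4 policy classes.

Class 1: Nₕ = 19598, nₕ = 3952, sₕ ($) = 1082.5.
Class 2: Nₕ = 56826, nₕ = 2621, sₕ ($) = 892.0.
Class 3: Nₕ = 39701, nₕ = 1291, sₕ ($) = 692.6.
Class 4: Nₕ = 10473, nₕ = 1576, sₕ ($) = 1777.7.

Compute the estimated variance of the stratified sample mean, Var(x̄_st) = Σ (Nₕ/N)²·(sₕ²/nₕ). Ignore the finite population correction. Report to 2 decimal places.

118.54

N = 126598. Term for each stratum: Wₕ²sₕ²/nₕ.
Var(x̄_st) = 7.10573 + 61.16503 + 36.54163 + 13.72301 = 118.53539 → 118.54.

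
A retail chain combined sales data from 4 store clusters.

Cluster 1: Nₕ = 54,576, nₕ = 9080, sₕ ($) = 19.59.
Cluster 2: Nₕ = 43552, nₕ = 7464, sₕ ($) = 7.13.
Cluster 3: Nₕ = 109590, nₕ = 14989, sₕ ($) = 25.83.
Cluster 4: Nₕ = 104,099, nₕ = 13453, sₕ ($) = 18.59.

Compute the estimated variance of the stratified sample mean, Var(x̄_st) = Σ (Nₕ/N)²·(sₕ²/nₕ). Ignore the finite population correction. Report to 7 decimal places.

0.0097889

N = 311817. Term for each stratum: Wₕ²sₕ²/nₕ.
Var(x̄_st) = 0.0012947528 + 0.0001328691 + 0.0054981734 + 0.0028630780 = 0.0097888732 → 0.0097889.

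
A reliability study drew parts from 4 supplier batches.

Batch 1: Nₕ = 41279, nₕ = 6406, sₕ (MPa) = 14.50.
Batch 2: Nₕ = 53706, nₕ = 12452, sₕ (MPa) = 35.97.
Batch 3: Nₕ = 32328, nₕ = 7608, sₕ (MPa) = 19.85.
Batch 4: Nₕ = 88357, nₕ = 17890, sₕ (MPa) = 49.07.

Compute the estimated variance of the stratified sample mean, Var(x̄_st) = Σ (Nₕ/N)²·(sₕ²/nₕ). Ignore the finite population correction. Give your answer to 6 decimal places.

N = 215670; Wₕ = Nₕ/N.
batch 1: (41279/215670)²·14.50²/6406 = 0.001202342
batch 2: (53706/215670)²·35.97²/12452 = 0.006443293
batch 3: (32328/215670)²·19.85²/7608 = 0.001163667
batch 4: (88357/215670)²·49.07²/17890 = 0.022590416
Sum = 0.031399718 → 0.031400.

0.031400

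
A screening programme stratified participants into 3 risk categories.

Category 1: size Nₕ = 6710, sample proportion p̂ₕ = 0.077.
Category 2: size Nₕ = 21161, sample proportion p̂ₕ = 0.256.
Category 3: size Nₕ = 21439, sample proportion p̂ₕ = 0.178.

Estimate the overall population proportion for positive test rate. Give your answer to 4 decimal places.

0.1977

Wₕ = Nₕ/N with N = 49310: 0.1361, 0.4291, 0.4348.
p̂_st = 0.1361·0.077 + 0.4291·0.256 + 0.4348·0.178 ≈ 0.197729... → 0.1977.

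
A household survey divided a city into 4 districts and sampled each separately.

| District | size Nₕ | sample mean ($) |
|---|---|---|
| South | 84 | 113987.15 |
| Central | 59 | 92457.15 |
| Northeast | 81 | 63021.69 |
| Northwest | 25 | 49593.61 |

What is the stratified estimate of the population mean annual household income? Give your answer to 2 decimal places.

85841.32

N = 84 + 59 + 81 + 25 = 249.
The stratified mean weights each stratum mean by its population share Nₕ/N.
Σ Nₕx̄ₕ = 84·113987.15 + 59·92457.15 + 81·63021.69 + 25·49593.61 = 9574920.6 + 5454971.85 + 5104756.89 + 1239840.25 = 21374489.59.
Divide by N: 21374489.59 / 249 = 85841.3237... → 85841.32.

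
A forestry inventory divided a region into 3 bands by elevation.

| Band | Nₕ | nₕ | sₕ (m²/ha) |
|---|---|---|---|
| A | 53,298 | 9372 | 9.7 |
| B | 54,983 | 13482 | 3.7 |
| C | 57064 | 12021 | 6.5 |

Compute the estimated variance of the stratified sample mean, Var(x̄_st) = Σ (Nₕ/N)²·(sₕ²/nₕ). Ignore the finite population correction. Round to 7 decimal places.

N = 165345; Wₕ = Nₕ/N.
band A: (53298/165345)²·9.7²/9372 = 0.0010431599
band B: (54983/165345)²·3.7²/13482 = 0.0001122855
band C: (57064/165345)²·6.5²/12021 = 0.0004186281
Sum = 0.0015740736 → 0.0015741.

0.0015741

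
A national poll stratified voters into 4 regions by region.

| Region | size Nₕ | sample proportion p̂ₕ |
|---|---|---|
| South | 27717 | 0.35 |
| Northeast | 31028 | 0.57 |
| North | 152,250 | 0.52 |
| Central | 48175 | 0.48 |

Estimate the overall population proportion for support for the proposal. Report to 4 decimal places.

N = 27717 + 31028 + 152250 + 48175 = 259170.
Overall proportion = Σ (Nₕ/N)·p̂ₕ.
Σ Nₕp̂ₕ = 9700.95 + 17685.96 + 79170 + 23124 = 129680.91.
129680.91 / 259170 = 0.500370... → 0.5004.

0.5004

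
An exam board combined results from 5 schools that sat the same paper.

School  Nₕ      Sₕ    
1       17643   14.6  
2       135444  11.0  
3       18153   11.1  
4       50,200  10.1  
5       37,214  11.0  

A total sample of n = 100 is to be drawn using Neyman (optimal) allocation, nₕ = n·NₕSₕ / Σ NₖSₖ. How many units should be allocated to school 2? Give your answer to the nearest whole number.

Σ NₕSₕ = 17643·14.6 + 135444·11.0 + 18153·11.1 + 50200·10.1 + 37214·11.0 = 2865344.1.
Share for 2: 1489884/2865344.1 = 0.51997.
n_2 = 100 × 0.51997 = 51.997... → 52.

52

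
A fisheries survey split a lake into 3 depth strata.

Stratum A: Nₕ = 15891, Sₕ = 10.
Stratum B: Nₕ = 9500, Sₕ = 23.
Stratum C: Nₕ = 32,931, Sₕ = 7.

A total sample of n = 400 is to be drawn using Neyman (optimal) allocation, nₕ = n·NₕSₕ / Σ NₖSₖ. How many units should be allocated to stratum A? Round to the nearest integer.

105

Σ NₕSₕ = 15891·10 + 9500·23 + 32931·7 = 607927.
Share for A: 158910/607927 = 0.26140.
n_A = 400 × 0.26140 = 104.559... → 105.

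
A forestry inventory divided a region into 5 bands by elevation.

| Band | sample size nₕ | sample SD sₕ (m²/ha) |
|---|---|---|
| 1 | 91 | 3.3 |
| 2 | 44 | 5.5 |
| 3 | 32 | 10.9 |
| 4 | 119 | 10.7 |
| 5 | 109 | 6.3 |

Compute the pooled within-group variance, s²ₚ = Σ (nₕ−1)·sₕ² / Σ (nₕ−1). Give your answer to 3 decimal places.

60.924

Degrees of freedom: 90 + 43 + 31 + 118 + 108 = 390.
Σ(nₕ−1)sₕ² = 90·10.89 + 43·30.25 + 31·118.81 + 118·114.49 + 108·39.69 = 23760.3.
s²ₚ = 23760.3 / 390 = 60.92385... → 60.924.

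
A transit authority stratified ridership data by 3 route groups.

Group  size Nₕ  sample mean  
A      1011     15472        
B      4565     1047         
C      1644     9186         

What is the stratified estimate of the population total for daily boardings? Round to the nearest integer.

Population total = Σ Nₕ·x̄ₕ (each stratum's size times its mean).
1011·15472 + 4565·1047 + 1644·9186 = 15642192 + 4779555 + 15101784 = 35523531.

35523531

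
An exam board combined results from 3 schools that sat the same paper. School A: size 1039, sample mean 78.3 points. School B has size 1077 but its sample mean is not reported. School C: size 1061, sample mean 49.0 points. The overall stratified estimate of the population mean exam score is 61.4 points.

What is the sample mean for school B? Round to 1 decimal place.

N = 1039 + 1077 + 1061 = 3177.
Overall total = μ·N = 61.4·3177 = 195067.8.
Subtract the known strata: 1039·78.3 + 1061·49.0 = 133342.7.
Remaining total for school B: 195067.8 − 133342.7 = 61725.1.
Divide by its size: 61725.1 / 1077 = 57.312... → 57.3.

57.3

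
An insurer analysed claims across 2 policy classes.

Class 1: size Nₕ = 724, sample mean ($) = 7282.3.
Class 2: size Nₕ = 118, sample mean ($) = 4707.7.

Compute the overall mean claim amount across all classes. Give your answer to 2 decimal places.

6921.49

N = 842; weights Wₕ = Nₕ/N = (0.8599, 0.1401).
x̄_st = Σ Wₕ·x̄ₕ = 0.8599·7282.3 + 0.1401·4707.7 ≈ 6921.4891...
→ 6921.49.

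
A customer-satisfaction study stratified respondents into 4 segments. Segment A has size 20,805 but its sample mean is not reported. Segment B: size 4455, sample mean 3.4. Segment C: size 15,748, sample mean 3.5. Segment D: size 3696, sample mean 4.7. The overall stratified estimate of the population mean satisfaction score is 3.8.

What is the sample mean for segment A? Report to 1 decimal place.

N = 20805 + 4455 + 15748 + 3696 = 44704.
Overall total = μ·N = 3.8·44704 = 169875.2.
Subtract the known strata: 4455·3.4 + 15748·3.5 + 3696·4.7 = 87636.2.
Remaining total for segment A: 169875.2 − 87636.2 = 82239.
Divide by its size: 82239 / 20805 = 3.953... → 4.0.

4.0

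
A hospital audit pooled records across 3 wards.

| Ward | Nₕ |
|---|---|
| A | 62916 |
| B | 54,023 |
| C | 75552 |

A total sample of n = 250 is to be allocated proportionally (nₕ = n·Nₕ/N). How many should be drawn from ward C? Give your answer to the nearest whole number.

98

Share of ward C = 75552/192491 = 0.39250.
Allocate 250 × 0.39250 = 98.124... → 98.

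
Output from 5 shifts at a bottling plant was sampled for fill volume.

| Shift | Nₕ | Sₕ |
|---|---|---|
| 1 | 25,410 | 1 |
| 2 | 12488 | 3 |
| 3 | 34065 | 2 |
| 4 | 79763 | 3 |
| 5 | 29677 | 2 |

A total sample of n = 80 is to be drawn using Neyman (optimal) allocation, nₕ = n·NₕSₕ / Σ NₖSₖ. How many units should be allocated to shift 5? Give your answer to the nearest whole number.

11

Σ NₕSₕ = 25410·1 + 12488·3 + 34065·2 + 79763·3 + 29677·2 = 429647.
Share for 5: 59354/429647 = 0.13815.
n_5 = 80 × 0.13815 = 11.052... → 11.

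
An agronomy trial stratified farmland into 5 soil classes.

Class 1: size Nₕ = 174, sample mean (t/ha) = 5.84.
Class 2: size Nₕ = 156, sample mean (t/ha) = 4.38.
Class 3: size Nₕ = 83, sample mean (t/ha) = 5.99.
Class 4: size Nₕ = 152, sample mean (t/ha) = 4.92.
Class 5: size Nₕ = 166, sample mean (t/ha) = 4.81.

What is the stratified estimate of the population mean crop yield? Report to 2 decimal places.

5.12

N = 731; weights Wₕ = Nₕ/N = (0.2380, 0.2134, 0.1135, 0.2079, 0.2271).
x̄_st = Σ Wₕ·x̄ₕ = 0.2380·5.84 + 0.2134·4.38 + 0.1135·5.99 + 0.2079·4.92 + 0.2271·4.81 ≈ 5.1203...
→ 5.12.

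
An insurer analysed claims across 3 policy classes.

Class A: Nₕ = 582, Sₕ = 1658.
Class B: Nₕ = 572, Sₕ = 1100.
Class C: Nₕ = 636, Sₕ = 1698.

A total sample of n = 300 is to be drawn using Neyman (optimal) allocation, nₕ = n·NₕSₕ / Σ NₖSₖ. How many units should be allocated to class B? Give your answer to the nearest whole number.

A: NₕSₕ = 582·1658 = 964956
B: NₕSₕ = 572·1100 = 629200
C: NₕSₕ = 636·1698 = 1079928
Σ NₕSₕ = 2674084.
n_B = 300·629200/2674084 = 70.589... → 71.

71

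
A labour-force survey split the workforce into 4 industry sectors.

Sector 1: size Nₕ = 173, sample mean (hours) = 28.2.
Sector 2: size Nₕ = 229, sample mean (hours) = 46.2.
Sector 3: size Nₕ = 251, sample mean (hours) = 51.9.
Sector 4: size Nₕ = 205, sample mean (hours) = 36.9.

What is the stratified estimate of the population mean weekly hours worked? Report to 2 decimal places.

42.02

x̄_st = (Σ Nₕx̄ₕ) / (Σ Nₕ) = (173·28.2 + 229·46.2 + 251·51.9 + 205·36.9) / 858
= 36049.8 / 858 = 42.0161... → 42.02.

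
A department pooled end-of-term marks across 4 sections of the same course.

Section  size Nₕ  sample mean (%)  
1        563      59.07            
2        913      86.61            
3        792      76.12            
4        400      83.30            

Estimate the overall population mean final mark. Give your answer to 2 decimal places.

x̄_st = (Σ Nₕx̄ₕ) / (Σ Nₕ) = (563·59.07 + 913·86.61 + 792·76.12 + 400·83.30) / 2668
= 205938.38 / 2668 = 77.1883... → 77.19.

77.19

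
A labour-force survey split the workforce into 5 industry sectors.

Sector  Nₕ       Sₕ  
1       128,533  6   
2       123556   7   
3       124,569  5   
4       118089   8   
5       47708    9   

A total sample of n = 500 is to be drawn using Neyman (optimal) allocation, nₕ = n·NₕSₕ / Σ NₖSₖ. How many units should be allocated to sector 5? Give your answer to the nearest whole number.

59

Σ NₕSₕ = 128533·6 + 123556·7 + 124569·5 + 118089·8 + 47708·9 = 3633019.
Share for 5: 429372/3633019 = 0.11819.
n_5 = 500 × 0.11819 = 59.093... → 59.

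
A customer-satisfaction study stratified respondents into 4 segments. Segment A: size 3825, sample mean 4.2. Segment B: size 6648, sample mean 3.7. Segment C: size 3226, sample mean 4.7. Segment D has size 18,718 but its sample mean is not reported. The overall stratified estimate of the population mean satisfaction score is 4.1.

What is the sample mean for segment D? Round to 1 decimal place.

4.1

Σ Nₕx̄ₕ = N·μ, so 18718·x̄_D = 32417·4.1 − (3825·4.2 + 6648·3.7 + 3226·4.7).
= 132909.7 − 55824.8 = 77084.9.
x̄_D = 77084.9 / 18718 = 4.118... → 4.1.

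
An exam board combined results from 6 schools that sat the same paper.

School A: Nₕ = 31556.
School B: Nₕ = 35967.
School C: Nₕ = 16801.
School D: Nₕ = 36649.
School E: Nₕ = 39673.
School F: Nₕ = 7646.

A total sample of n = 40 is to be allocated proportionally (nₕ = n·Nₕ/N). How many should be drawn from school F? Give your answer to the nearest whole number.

2

Share of school F = 7646/168292 = 0.04543.
Allocate 40 × 0.04543 = 1.817... → 2.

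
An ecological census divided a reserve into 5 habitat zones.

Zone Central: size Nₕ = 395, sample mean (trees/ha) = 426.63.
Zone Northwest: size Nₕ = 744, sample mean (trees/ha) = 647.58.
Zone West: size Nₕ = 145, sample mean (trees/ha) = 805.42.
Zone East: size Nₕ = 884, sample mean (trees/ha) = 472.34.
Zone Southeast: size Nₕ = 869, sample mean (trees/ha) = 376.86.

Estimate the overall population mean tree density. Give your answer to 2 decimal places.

497.91

N = 3037; weights Wₕ = Nₕ/N = (0.1301, 0.2450, 0.0477, 0.2911, 0.2861).
x̄_st = Σ Wₕ·x̄ₕ = 0.1301·426.63 + 0.2450·647.58 + 0.0477·805.42 + 0.2911·472.34 + 0.2861·376.86 ≈ 497.9072...
→ 497.91.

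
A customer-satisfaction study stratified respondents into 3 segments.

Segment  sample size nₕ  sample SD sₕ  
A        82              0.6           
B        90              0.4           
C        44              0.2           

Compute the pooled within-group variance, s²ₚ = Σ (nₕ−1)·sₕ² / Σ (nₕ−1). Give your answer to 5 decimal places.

0.21183

Degrees of freedom: 81 + 89 + 43 = 213.
Σ(nₕ−1)sₕ² = 81·0.36 + 89·0.16 + 43·0.04 = 45.12.
s²ₚ = 45.12 / 213 = 0.2118310... → 0.21183.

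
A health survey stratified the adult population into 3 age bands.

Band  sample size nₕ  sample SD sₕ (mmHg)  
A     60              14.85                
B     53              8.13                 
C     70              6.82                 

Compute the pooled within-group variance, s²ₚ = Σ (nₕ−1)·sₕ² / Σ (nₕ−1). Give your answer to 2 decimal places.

109.21

Degrees of freedom: 59 + 52 + 69 = 180.
Σ(nₕ−1)sₕ² = 59·220.5225 + 52·66.0969 + 69·46.5124 = 19657.2219.
s²ₚ = 19657.2219 / 180 = 109.2068... → 109.21.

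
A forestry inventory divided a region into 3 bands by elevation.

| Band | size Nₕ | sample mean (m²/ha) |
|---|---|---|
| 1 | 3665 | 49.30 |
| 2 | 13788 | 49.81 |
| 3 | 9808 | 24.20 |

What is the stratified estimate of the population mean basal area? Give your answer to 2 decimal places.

40.53

N = 3665 + 13788 + 9808 = 27261.
The stratified mean weights each stratum mean by its population share Nₕ/N.
Σ Nₕx̄ₕ = 3665·49.30 + 13788·49.81 + 9808·24.20 = 180684.5 + 686780.28 + 237353.6 = 1104818.38.
Divide by N: 1104818.38 / 27261 = 40.5274... → 40.53.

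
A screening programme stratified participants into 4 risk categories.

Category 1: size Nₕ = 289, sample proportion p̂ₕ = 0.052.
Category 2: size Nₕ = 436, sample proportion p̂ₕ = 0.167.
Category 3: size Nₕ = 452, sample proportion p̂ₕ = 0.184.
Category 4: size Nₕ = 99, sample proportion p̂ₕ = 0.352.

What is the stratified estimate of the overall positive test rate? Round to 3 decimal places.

Wₕ = Nₕ/N with N = 1276: 0.2265, 0.3417, 0.3542, 0.0776.
p̂_st = 0.2265·0.052 + 0.3417·0.167 + 0.3542·0.184 + 0.0776·0.352 ≈ 0.16133... → 0.161.

0.161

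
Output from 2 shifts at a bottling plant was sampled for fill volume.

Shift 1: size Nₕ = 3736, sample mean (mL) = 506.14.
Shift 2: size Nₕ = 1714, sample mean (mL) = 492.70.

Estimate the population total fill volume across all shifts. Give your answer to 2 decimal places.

2735426.84

1: 3736·506.14 = 1890939.04
2: 1714·492.70 = 844487.8
τ̂ = Σ Nₕx̄ₕ = 2735426.84.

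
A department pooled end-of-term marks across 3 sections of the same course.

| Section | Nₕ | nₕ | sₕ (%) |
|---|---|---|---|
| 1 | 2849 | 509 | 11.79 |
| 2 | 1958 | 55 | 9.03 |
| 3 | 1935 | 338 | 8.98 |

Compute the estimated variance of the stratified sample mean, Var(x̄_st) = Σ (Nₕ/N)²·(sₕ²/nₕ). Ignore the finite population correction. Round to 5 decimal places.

0.19346

N = 6742; Wₕ = Nₕ/N.
section 1: (2849/6742)²·11.79²/509 = 0.04876601
section 2: (1958/6742)²·9.03²/55 = 0.12504338
section 3: (1935/6742)²·8.98²/338 = 0.01965262
Sum = 0.19346200 → 0.19346.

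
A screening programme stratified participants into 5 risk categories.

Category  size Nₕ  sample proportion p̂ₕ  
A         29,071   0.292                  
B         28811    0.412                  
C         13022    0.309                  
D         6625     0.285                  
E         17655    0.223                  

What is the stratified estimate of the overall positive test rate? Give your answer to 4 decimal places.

N = 29071 + 28811 + 13022 + 6625 + 17655 = 95184.
Overall proportion = Σ (Nₕ/N)·p̂ₕ.
Σ Nₕp̂ₕ = 8488.732 + 11870.132 + 4023.798 + 1888.125 + 3937.065 = 30207.852.
30207.852 / 95184 = 0.317363... → 0.3174.

0.3174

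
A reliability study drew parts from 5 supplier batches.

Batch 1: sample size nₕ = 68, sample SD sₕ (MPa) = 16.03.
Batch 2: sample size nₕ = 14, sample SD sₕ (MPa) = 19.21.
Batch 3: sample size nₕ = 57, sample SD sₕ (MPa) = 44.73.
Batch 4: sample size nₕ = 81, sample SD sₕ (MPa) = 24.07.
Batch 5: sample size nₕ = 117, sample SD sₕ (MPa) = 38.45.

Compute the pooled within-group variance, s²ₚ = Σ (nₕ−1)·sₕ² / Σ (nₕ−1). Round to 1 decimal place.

1059.9

Degrees of freedom: 67 + 13 + 56 + 80 + 116 = 332.
Σ(nₕ−1)sₕ² = 67·256.9609 + 13·369.0241 + 56·2000.7729 + 80·579.3649 + 116·1478.4025 = 351900.858.
s²ₚ = 351900.858 / 332 = 1059.942... → 1059.9.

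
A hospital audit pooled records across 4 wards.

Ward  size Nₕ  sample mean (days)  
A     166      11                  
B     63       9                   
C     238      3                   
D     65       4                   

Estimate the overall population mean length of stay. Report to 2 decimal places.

N = 532; weights Wₕ = Nₕ/N = (0.3120, 0.1184, 0.4474, 0.1222).
x̄_st = Σ Wₕ·x̄ₕ = 0.3120·11 + 0.1184·9 + 0.4474·3 + 0.1222·4 ≈ 6.3289...
→ 6.33.

6.33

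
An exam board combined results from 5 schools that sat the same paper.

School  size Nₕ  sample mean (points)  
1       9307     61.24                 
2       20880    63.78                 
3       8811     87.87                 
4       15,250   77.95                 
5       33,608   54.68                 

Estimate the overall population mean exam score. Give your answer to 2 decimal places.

64.91

N = 9307 + 20880 + 8811 + 15250 + 33608 = 87856.
Overall mean = Σ (Nₕ/N)·x̄ₕ — weight by population share, not a simple average.
Σ Nₕx̄ₕ = 9307·61.24 + 20880·63.78 + 8811·87.87 + 15250·77.95 + 33608·54.68 = 569960.68 + 1331726.4 + 774222.57 + 1188737.5 + 1837685.44 = 5702332.59.
Divide by N: 5702332.59 / 87856 = 64.9054... → 64.91.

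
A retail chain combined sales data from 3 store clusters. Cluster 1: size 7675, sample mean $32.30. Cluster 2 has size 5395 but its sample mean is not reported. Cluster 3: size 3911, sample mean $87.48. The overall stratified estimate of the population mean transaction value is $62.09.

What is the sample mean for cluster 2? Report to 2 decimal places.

N = 7675 + 5395 + 3911 = 16981.
Overall total = μ·N = 62.09·16981 = 1054350.29.
Subtract the known strata: 7675·32.30 + 3911·87.48 = 590036.78.
Remaining total for cluster 2: 1054350.29 − 590036.78 = 464313.51.
Divide by its size: 464313.51 / 5395 = 86.0637... → 86.06.

86.06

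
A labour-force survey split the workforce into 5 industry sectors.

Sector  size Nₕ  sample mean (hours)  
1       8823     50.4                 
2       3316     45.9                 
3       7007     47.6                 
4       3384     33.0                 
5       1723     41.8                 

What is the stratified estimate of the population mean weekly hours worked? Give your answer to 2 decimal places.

x̄_st = (Σ Nₕx̄ₕ) / (Σ Nₕ) = (8823·50.4 + 3316·45.9 + 7007·47.6 + 3384·33.0 + 1723·41.8) / 24253
= 1114110.2 / 24253 = 45.9370... → 45.94.

45.94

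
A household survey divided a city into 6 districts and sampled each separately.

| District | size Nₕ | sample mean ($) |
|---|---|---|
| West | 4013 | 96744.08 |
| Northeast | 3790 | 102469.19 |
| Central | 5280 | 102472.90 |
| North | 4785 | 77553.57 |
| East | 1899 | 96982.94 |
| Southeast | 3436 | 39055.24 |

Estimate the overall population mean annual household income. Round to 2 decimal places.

86502.06

N = 4013 + 3790 + 5280 + 4785 + 1899 + 3436 = 23203.
Overall mean = Σ (Nₕ/N)·x̄ₕ — weight by population share, not a simple average.
Σ Nₕx̄ₕ = 4013·96744.08 + 3790·102469.19 + 5280·102472.90 + 4785·77553.57 + 1899·96982.94 + 3436·39055.24 = 388233993.04 + 388358230.1 + 541056912 + 371093832.45 + 184170603.06 + 134193804.64 = 2007107375.29.
Divide by N: 2007107375.29 / 23203 = 86502.0633... → 86502.06.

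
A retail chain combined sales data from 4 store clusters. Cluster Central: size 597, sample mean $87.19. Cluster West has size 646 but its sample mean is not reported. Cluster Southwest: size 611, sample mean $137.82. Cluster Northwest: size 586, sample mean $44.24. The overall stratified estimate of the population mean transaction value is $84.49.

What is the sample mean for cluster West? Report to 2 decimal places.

68.07

N = 597 + 646 + 611 + 586 = 2440.
Overall total = μ·N = 84.49·2440 = 206155.6.
Subtract the known strata: 597·87.19 + 611·137.82 + 586·44.24 = 162185.09.
Remaining total for cluster West: 206155.6 − 162185.09 = 43970.51.
Divide by its size: 43970.51 / 646 = 68.0658... → 68.07.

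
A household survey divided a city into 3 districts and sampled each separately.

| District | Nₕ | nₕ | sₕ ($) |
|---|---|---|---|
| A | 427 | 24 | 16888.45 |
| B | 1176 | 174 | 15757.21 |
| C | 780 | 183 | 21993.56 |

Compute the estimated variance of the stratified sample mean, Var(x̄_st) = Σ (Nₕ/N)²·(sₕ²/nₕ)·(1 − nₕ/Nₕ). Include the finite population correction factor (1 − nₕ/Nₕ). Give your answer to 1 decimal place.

N = 2383. Term for each stratum: Wₕ²sₕ²/nₕ·(1−nₕ/Nₕ).
Var(x̄_st) = 360124.9240 + 296098.6016 + 216750.8574 = 872974.3830 → 872974.4.

872974.4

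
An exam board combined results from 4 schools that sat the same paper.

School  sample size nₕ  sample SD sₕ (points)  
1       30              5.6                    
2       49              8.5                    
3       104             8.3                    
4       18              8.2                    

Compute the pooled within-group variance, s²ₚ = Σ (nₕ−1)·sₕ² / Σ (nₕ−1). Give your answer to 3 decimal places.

64.042

Degrees of freedom: 29 + 48 + 103 + 17 = 197.
Σ(nₕ−1)sₕ² = 29·31.36 + 48·72.25 + 103·68.89 + 17·67.24 = 12616.19.
s²ₚ = 12616.19 / 197 = 64.04157... → 64.042.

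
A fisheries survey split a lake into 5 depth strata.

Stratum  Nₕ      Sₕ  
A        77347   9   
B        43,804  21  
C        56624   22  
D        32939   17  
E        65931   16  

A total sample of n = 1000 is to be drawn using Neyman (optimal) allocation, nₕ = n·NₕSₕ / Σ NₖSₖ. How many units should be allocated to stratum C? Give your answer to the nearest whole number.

Σ NₕSₕ = 77347·9 + 43804·21 + 56624·22 + 32939·17 + 65931·16 = 4476594.
Share for C: 1245728/4476594 = 0.27828.
n_C = 1000 × 0.27828 = 278.276... → 278.

278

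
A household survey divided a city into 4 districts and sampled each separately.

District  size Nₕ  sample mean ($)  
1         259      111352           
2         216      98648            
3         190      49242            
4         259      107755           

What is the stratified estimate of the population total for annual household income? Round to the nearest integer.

87412661

Population total = Σ Nₕ·x̄ₕ (each stratum's size times its mean).
259·111352 + 216·98648 + 190·49242 + 259·107755 = 28840168 + 21307968 + 9355980 + 27908545 = 87412661.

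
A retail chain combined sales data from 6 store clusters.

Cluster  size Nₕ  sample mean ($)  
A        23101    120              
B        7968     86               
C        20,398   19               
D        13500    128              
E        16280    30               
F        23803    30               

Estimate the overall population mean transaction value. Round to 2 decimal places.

64.50

x̄_st = (Σ Nₕx̄ₕ) / (Σ Nₕ) = (23101·120 + 7968·86 + 20398·19 + 13500·128 + 16280·30 + 23803·30) / 105050
= 6775420 / 105050 = 64.4971... → 64.50.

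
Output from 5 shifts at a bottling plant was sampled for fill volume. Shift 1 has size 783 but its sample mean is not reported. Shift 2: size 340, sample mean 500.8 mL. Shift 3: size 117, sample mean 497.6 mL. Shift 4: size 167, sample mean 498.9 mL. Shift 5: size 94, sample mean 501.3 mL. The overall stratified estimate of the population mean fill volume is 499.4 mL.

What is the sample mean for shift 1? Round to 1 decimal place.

498.9

N = 783 + 340 + 117 + 167 + 94 = 1501.
Overall total = μ·N = 499.4·1501 = 749599.4.
Subtract the known strata: 340·500.8 + 117·497.6 + 167·498.9 + 94·501.3 = 358929.7.
Remaining total for shift 1: 749599.4 − 358929.7 = 390669.7.
Divide by its size: 390669.7 / 783 = 498.940... → 498.9.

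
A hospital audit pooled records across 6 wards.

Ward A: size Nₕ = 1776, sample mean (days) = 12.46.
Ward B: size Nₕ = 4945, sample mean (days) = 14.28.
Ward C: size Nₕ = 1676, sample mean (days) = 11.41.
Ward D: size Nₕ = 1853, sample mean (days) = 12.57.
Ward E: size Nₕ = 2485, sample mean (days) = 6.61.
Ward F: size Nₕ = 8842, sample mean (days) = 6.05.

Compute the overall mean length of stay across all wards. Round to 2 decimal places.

9.50

N = 21577; weights Wₕ = Nₕ/N = (0.0823, 0.2292, 0.0777, 0.0859, 0.1152, 0.4098).
x̄_st = Σ Wₕ·x̄ₕ = 0.0823·12.46 + 0.2292·14.28 + 0.0777·11.41 + 0.0859·12.57 + 0.1152·6.61 + 0.4098·6.05 ≈ 9.5045...
→ 9.50.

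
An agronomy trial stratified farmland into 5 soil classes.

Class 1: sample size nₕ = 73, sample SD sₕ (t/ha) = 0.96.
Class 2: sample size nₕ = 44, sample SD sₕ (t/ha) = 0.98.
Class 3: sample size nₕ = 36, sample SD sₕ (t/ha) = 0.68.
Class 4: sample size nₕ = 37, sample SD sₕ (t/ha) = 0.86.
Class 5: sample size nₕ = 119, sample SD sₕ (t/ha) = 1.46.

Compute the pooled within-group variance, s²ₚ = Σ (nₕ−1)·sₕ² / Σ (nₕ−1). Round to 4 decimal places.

1.3223

1: (73−1)·0.96² = 72·0.9216 = 66.3552
2: (44−1)·0.98² = 43·0.9604 = 41.2972
3: (36−1)·0.68² = 35·0.4624 = 16.184
4: (37−1)·0.86² = 36·0.7396 = 26.6256
5: (119−1)·1.46² = 118·2.1316 = 251.5288
Numerator = 401.9908; denominator = Σ(nₕ−1) = 304.
s²ₚ = 401.9908/304 = 1.322338... → 1.3223.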